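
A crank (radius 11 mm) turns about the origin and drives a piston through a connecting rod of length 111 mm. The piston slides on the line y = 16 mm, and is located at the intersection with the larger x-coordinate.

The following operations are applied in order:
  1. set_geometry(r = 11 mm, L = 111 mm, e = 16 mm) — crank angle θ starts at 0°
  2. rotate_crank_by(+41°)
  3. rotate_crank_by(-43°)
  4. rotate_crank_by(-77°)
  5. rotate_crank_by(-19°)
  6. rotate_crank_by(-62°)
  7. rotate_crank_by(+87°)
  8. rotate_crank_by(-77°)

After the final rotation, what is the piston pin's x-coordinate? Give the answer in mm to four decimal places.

set_geometry: r = 11 mm, L = 111 mm, e = 16 mm; θ ← 0°
rotate_crank_by(+41°): θ ← 0° +41° = 41°
rotate_crank_by(-43°): θ ← 41° -43° = -2°
rotate_crank_by(-77°): θ ← -2° -77° = -79°
rotate_crank_by(-19°): θ ← -79° -19° = -98°
rotate_crank_by(-62°): θ ← -98° -62° = -160°
rotate_crank_by(+87°): θ ← -160° +87° = -73°
rotate_crank_by(-77°): θ ← -73° -77° = -150°
crank pin P = (r cos θ, r sin θ) = (-9.526279, -5.500000)
h = r sin θ − e = -5.500000 − 16 = -21.500000
x = r cos θ + √(L² − h²) = -9.526279 + √(12321.0 − 462.2500) = -9.526279 + 108.897888 = 99.371609

99.3716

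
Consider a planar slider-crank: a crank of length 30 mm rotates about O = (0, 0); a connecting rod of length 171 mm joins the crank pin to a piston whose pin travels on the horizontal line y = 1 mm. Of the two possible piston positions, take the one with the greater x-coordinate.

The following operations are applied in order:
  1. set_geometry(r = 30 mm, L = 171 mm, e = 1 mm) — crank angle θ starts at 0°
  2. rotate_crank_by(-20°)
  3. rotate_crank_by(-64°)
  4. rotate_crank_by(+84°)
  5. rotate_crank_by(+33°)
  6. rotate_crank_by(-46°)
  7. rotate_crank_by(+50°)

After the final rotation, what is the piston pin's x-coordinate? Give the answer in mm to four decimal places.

194.1065

set_geometry: r = 30 mm, L = 171 mm, e = 1 mm; θ ← 0°
rotate_crank_by(-20°): θ ← 0° -20° = -20°
rotate_crank_by(-64°): θ ← -20° -64° = -84°
rotate_crank_by(+84°): θ ← -84° +84° = 0°
rotate_crank_by(+33°): θ ← 0° +33° = 33°
rotate_crank_by(-46°): θ ← 33° -46° = -13°
rotate_crank_by(+50°): θ ← -13° +50° = 37°
crank pin P = (r cos θ, r sin θ) = (23.959065, 18.054451)
h = r sin θ − e = 18.054451 − 1 = 17.054451
x = r cos θ + √(L² − h²) = 23.959065 + √(29241.0 − 290.8543) = 23.959065 + 170.147423 = 194.106489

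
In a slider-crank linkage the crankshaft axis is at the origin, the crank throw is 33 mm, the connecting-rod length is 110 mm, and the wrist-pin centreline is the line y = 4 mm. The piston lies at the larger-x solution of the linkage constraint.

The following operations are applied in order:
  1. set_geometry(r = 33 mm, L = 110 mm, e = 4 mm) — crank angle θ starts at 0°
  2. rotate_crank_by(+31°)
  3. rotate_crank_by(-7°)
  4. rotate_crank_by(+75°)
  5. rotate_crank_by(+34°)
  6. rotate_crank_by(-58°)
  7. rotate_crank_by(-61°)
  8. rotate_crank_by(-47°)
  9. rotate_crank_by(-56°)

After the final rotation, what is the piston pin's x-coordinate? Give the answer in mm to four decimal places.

104.1683

set_geometry: r = 33 mm, L = 110 mm, e = 4 mm; θ ← 0°
rotate_crank_by(+31°): θ ← 0° +31° = 31°
rotate_crank_by(-7°): θ ← 31° -7° = 24°
rotate_crank_by(+75°): θ ← 24° +75° = 99°
rotate_crank_by(+34°): θ ← 99° +34° = 133°
rotate_crank_by(-58°): θ ← 133° -58° = 75°
rotate_crank_by(-61°): θ ← 75° -61° = 14°
rotate_crank_by(-47°): θ ← 14° -47° = -33°
rotate_crank_by(-56°): θ ← -33° -56° = -89°
crank pin P = (r cos θ, r sin θ) = (0.575929, -32.994974)
h = r sin θ − e = -32.994974 − 4 = -36.994974
x = r cos θ + √(L² − h²) = 0.575929 + √(12100.0 − 1368.6281) = 0.575929 + 103.592335 = 104.168265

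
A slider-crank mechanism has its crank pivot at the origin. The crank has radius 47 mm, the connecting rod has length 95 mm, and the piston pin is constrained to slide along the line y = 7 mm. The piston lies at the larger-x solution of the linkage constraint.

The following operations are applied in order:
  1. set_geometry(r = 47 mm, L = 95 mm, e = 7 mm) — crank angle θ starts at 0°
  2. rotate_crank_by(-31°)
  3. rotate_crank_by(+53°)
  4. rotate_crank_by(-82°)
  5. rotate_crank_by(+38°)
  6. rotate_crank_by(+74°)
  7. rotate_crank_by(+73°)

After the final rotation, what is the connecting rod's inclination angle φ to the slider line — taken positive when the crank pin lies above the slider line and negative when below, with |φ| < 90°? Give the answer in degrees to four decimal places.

19.3647

set_geometry: r = 47 mm, L = 95 mm, e = 7 mm; θ ← 0°
rotate_crank_by(-31°): θ ← 0° -31° = -31°
rotate_crank_by(+53°): θ ← -31° +53° = 22°
rotate_crank_by(-82°): θ ← 22° -82° = -60°
rotate_crank_by(+38°): θ ← -60° +38° = -22°
rotate_crank_by(+74°): θ ← -22° +74° = 52°
rotate_crank_by(+73°): θ ← 52° +73° = 125°
crank pin P = (r cos θ, r sin θ) = (-26.958093, 38.500146)
h = r sin θ − e = 38.500146 − 7 = 31.500146
sin φ = h / L = 31.500146 / 95 = 0.33158049
φ = arcsin(0.33158049) = 19.364733°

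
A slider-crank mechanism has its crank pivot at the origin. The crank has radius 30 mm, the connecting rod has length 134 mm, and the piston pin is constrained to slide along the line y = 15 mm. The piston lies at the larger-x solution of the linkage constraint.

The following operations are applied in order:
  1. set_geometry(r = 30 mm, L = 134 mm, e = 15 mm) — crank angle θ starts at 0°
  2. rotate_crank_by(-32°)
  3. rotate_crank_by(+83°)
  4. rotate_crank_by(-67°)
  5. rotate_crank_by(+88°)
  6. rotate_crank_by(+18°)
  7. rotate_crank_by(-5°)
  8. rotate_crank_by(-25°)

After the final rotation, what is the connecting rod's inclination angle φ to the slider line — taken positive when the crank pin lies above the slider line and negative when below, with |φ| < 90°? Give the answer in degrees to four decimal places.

4.7004

set_geometry: r = 30 mm, L = 134 mm, e = 15 mm; θ ← 0°
rotate_crank_by(-32°): θ ← 0° -32° = -32°
rotate_crank_by(+83°): θ ← -32° +83° = 51°
rotate_crank_by(-67°): θ ← 51° -67° = -16°
rotate_crank_by(+88°): θ ← -16° +88° = 72°
rotate_crank_by(+18°): θ ← 72° +18° = 90°
rotate_crank_by(-5°): θ ← 90° -5° = 85°
rotate_crank_by(-25°): θ ← 85° -25° = 60°
crank pin P = (r cos θ, r sin θ) = (15.000000, 25.980762)
h = r sin θ − e = 25.980762 − 15 = 10.980762
sin φ = h / L = 10.980762 / 134 = 0.08194599
φ = arcsin(0.08194599) = 4.700430°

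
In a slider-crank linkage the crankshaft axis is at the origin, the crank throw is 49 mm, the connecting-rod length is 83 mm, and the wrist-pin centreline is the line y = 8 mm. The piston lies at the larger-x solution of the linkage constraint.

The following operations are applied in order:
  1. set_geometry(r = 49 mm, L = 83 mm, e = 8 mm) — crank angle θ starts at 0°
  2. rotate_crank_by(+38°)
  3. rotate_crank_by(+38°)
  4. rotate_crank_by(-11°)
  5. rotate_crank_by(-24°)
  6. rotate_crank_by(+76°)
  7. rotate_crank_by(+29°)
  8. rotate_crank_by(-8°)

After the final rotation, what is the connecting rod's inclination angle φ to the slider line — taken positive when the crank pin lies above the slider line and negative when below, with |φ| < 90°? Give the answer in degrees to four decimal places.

17.3761

set_geometry: r = 49 mm, L = 83 mm, e = 8 mm; θ ← 0°
rotate_crank_by(+38°): θ ← 0° +38° = 38°
rotate_crank_by(+38°): θ ← 38° +38° = 76°
rotate_crank_by(-11°): θ ← 76° -11° = 65°
rotate_crank_by(-24°): θ ← 65° -24° = 41°
rotate_crank_by(+76°): θ ← 41° +76° = 117°
rotate_crank_by(+29°): θ ← 117° +29° = 146°
rotate_crank_by(-8°): θ ← 146° -8° = 138°
crank pin P = (r cos θ, r sin θ) = (-36.414096, 32.787400)
h = r sin θ − e = 32.787400 − 8 = 24.787400
sin φ = h / L = 24.787400 / 83 = 0.29864337
φ = arcsin(0.29864337) = 17.376139°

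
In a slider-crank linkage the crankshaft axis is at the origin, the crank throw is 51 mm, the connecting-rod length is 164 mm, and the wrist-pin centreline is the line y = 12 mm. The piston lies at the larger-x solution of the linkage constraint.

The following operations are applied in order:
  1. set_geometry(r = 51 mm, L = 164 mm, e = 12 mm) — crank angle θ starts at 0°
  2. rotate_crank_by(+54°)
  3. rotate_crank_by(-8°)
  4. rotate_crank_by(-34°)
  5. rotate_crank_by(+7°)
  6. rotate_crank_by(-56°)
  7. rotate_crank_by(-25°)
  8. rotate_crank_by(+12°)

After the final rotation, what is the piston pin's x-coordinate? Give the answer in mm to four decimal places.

188.6283

set_geometry: r = 51 mm, L = 164 mm, e = 12 mm; θ ← 0°
rotate_crank_by(+54°): θ ← 0° +54° = 54°
rotate_crank_by(-8°): θ ← 54° -8° = 46°
rotate_crank_by(-34°): θ ← 46° -34° = 12°
rotate_crank_by(+7°): θ ← 12° +7° = 19°
rotate_crank_by(-56°): θ ← 19° -56° = -37°
rotate_crank_by(-25°): θ ← -37° -25° = -62°
rotate_crank_by(+12°): θ ← -62° +12° = -50°
crank pin P = (r cos θ, r sin θ) = (32.782168, -39.068267)
h = r sin θ − e = -39.068267 − 12 = -51.068267
x = r cos θ + √(L² − h²) = 32.782168 + √(26896.0 − 2607.9679) = 32.782168 + 155.846181 = 188.628349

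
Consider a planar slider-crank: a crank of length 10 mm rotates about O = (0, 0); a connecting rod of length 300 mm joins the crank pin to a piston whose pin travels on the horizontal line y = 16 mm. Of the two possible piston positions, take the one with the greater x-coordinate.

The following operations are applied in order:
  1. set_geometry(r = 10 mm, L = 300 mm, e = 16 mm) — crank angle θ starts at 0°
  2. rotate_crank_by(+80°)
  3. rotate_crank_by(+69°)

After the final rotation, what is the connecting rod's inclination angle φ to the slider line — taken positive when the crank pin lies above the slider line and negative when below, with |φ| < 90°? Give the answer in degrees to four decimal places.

set_geometry: r = 10 mm, L = 300 mm, e = 16 mm; θ ← 0°
rotate_crank_by(+80°): θ ← 0° +80° = 80°
rotate_crank_by(+69°): θ ← 80° +69° = 149°
crank pin P = (r cos θ, r sin θ) = (-8.571673, 5.150381)
h = r sin θ − e = 5.150381 − 16 = -10.849619
sin φ = h / L = -10.849619 / 300 = -0.03616540
φ = arcsin(-0.03616540) = -2.072577°

-2.0726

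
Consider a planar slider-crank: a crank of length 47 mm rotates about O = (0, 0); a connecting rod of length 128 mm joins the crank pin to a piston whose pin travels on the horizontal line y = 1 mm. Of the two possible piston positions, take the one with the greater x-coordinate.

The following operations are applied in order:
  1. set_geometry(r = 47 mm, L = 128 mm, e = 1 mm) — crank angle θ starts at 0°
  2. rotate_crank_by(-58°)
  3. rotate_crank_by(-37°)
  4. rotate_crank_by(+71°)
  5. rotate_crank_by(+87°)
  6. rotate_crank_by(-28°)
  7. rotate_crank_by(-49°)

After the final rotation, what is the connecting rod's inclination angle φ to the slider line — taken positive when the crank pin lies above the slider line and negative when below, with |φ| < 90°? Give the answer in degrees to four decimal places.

set_geometry: r = 47 mm, L = 128 mm, e = 1 mm; θ ← 0°
rotate_crank_by(-58°): θ ← 0° -58° = -58°
rotate_crank_by(-37°): θ ← -58° -37° = -95°
rotate_crank_by(+71°): θ ← -95° +71° = -24°
rotate_crank_by(+87°): θ ← -24° +87° = 63°
rotate_crank_by(-28°): θ ← 63° -28° = 35°
rotate_crank_by(-49°): θ ← 35° -49° = -14°
crank pin P = (r cos θ, r sin θ) = (45.603899, -11.370329)
h = r sin θ − e = -11.370329 − 1 = -12.370329
sin φ = h / L = -12.370329 / 128 = -0.09664320
φ = arcsin(-0.09664320) = -5.545903°

-5.5459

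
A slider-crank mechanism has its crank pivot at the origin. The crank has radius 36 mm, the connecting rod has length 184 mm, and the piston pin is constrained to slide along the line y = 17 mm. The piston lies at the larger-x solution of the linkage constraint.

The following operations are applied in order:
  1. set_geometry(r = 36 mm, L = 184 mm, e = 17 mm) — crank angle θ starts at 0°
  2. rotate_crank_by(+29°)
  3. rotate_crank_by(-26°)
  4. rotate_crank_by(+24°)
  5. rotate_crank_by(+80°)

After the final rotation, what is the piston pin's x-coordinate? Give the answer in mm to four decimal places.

set_geometry: r = 36 mm, L = 184 mm, e = 17 mm; θ ← 0°
rotate_crank_by(+29°): θ ← 0° +29° = 29°
rotate_crank_by(-26°): θ ← 29° -26° = 3°
rotate_crank_by(+24°): θ ← 3° +24° = 27°
rotate_crank_by(+80°): θ ← 27° +80° = 107°
crank pin P = (r cos θ, r sin θ) = (-10.525381, 34.426971)
h = r sin θ − e = 34.426971 − 17 = 17.426971
x = r cos θ + √(L² − h²) = -10.525381 + √(33856.0 − 303.6993) = -10.525381 + 183.172871 = 172.647490

172.6475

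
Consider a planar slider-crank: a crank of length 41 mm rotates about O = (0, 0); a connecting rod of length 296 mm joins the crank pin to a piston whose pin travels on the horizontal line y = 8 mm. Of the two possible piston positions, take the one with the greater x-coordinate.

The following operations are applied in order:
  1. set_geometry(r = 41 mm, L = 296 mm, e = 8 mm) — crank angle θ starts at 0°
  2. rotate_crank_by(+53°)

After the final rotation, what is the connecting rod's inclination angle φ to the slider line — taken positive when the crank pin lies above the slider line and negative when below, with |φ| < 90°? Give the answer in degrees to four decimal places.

set_geometry: r = 41 mm, L = 296 mm, e = 8 mm; θ ← 0°
rotate_crank_by(+53°): θ ← 0° +53° = 53°
crank pin P = (r cos θ, r sin θ) = (24.674416, 32.744056)
h = r sin θ − e = 32.744056 − 8 = 24.744056
sin φ = h / L = 24.744056 / 296 = 0.08359478
φ = arcsin(0.08359478) = 4.795224°

4.7952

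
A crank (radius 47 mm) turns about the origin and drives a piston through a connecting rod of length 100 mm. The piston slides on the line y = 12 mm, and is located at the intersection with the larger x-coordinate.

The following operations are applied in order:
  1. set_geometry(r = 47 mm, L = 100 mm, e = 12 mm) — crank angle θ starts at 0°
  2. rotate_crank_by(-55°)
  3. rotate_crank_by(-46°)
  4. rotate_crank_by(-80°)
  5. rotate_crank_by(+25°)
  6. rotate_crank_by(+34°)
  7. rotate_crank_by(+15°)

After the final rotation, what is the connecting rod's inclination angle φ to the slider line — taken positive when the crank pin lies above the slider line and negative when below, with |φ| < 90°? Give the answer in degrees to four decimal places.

-34.7128

set_geometry: r = 47 mm, L = 100 mm, e = 12 mm; θ ← 0°
rotate_crank_by(-55°): θ ← 0° -55° = -55°
rotate_crank_by(-46°): θ ← -55° -46° = -101°
rotate_crank_by(-80°): θ ← -101° -80° = -181°
rotate_crank_by(+25°): θ ← -181° +25° = -156°
rotate_crank_by(+34°): θ ← -156° +34° = -122°
rotate_crank_by(+15°): θ ← -122° +15° = -107°
crank pin P = (r cos θ, r sin θ) = (-13.741470, -44.946324)
h = r sin θ − e = -44.946324 − 12 = -56.946324
sin φ = h / L = -56.946324 / 100 = -0.56946324
φ = arcsin(-0.56946324) = -34.712804°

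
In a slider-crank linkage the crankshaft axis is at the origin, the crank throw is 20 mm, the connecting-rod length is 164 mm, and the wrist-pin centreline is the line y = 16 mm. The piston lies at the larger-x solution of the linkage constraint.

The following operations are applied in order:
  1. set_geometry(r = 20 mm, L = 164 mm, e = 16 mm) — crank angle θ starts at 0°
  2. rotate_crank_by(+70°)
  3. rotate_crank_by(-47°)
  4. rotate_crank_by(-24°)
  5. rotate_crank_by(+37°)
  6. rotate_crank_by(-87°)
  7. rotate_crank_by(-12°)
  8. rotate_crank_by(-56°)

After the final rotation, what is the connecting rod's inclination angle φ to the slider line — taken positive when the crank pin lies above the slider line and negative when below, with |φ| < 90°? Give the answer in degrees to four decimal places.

-11.7840

set_geometry: r = 20 mm, L = 164 mm, e = 16 mm; θ ← 0°
rotate_crank_by(+70°): θ ← 0° +70° = 70°
rotate_crank_by(-47°): θ ← 70° -47° = 23°
rotate_crank_by(-24°): θ ← 23° -24° = -1°
rotate_crank_by(+37°): θ ← -1° +37° = 36°
rotate_crank_by(-87°): θ ← 36° -87° = -51°
rotate_crank_by(-12°): θ ← -51° -12° = -63°
rotate_crank_by(-56°): θ ← -63° -56° = -119°
crank pin P = (r cos θ, r sin θ) = (-9.696192, -17.492394)
h = r sin θ − e = -17.492394 − 16 = -33.492394
sin φ = h / L = -33.492394 / 164 = -0.20422192
φ = arcsin(-0.20422192) = -11.783955°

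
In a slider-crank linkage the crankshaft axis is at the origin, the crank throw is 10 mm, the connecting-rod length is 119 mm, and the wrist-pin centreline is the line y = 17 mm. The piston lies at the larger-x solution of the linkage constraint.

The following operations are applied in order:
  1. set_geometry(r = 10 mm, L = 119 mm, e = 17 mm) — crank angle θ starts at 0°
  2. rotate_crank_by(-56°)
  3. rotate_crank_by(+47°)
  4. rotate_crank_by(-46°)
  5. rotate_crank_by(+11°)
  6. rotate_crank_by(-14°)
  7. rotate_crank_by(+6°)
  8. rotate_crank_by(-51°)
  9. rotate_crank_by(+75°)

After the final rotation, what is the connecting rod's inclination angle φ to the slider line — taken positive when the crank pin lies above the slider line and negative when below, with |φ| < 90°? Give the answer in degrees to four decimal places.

set_geometry: r = 10 mm, L = 119 mm, e = 17 mm; θ ← 0°
rotate_crank_by(-56°): θ ← 0° -56° = -56°
rotate_crank_by(+47°): θ ← -56° +47° = -9°
rotate_crank_by(-46°): θ ← -9° -46° = -55°
rotate_crank_by(+11°): θ ← -55° +11° = -44°
rotate_crank_by(-14°): θ ← -44° -14° = -58°
rotate_crank_by(+6°): θ ← -58° +6° = -52°
rotate_crank_by(-51°): θ ← -52° -51° = -103°
rotate_crank_by(+75°): θ ← -103° +75° = -28°
crank pin P = (r cos θ, r sin θ) = (8.829476, -4.694716)
h = r sin θ − e = -4.694716 − 17 = -21.694716
sin φ = h / L = -21.694716 / 119 = -0.18230853
φ = arcsin(-0.18230853) = -10.504254°

-10.5043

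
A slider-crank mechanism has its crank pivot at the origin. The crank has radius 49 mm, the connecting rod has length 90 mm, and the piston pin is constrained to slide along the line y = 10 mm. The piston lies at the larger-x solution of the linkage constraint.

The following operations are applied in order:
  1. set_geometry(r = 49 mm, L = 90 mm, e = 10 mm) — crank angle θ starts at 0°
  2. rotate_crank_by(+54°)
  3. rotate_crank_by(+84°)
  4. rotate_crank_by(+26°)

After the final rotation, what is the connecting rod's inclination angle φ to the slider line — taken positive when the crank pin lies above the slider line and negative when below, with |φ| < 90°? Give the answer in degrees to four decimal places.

set_geometry: r = 49 mm, L = 90 mm, e = 10 mm; θ ← 0°
rotate_crank_by(+54°): θ ← 0° +54° = 54°
rotate_crank_by(+84°): θ ← 54° +84° = 138°
rotate_crank_by(+26°): θ ← 138° +26° = 164°
crank pin P = (r cos θ, r sin θ) = (-47.101823, 13.506230)
h = r sin θ − e = 13.506230 − 10 = 3.506230
sin φ = h / L = 3.506230 / 90 = 0.03895812
φ = arcsin(0.03895812) = 2.232701°

2.2327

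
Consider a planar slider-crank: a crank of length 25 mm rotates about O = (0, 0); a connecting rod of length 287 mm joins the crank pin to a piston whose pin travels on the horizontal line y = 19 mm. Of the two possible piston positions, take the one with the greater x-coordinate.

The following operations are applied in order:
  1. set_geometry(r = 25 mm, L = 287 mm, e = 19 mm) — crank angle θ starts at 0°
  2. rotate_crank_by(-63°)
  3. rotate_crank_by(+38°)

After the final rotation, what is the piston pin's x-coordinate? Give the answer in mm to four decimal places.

set_geometry: r = 25 mm, L = 287 mm, e = 19 mm; θ ← 0°
rotate_crank_by(-63°): θ ← 0° -63° = -63°
rotate_crank_by(+38°): θ ← -63° +38° = -25°
crank pin P = (r cos θ, r sin θ) = (22.657695, -10.565457)
h = r sin θ − e = -10.565457 − 19 = -29.565457
x = r cos θ + √(L² − h²) = 22.657695 + √(82369.0 − 874.1162) = 22.657695 + 285.473088 = 308.130782

308.1308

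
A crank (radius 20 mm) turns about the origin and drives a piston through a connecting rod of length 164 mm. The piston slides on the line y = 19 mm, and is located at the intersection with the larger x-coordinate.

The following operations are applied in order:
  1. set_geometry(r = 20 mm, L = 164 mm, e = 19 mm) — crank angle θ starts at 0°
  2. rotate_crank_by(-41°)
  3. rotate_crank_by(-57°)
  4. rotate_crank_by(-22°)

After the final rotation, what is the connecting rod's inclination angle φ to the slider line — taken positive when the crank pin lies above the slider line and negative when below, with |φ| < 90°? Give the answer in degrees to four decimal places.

-12.7952

set_geometry: r = 20 mm, L = 164 mm, e = 19 mm; θ ← 0°
rotate_crank_by(-41°): θ ← 0° -41° = -41°
rotate_crank_by(-57°): θ ← -41° -57° = -98°
rotate_crank_by(-22°): θ ← -98° -22° = -120°
crank pin P = (r cos θ, r sin θ) = (-10.000000, -17.320508)
h = r sin θ − e = -17.320508 − 19 = -36.320508
sin φ = h / L = -36.320508 / 164 = -0.22146651
φ = arcsin(-0.22146651) = -12.795183°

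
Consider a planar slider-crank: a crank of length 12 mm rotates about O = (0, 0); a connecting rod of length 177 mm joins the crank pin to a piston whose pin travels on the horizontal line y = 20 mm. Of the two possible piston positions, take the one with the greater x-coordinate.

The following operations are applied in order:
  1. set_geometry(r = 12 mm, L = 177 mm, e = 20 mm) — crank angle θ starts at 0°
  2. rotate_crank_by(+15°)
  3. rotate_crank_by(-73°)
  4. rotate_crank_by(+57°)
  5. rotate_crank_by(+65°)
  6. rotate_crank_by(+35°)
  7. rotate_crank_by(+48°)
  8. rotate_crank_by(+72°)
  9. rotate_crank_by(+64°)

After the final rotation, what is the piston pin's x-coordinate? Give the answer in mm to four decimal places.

set_geometry: r = 12 mm, L = 177 mm, e = 20 mm; θ ← 0°
rotate_crank_by(+15°): θ ← 0° +15° = 15°
rotate_crank_by(-73°): θ ← 15° -73° = -58°
rotate_crank_by(+57°): θ ← -58° +57° = -1°
rotate_crank_by(+65°): θ ← -1° +65° = 64°
rotate_crank_by(+35°): θ ← 64° +35° = 99°
rotate_crank_by(+48°): θ ← 99° +48° = 147°
rotate_crank_by(+72°): θ ← 147° +72° = 219°
rotate_crank_by(+64°): θ ← 219° +64° = 283°
crank pin P = (r cos θ, r sin θ) = (2.699413, -11.692441)
h = r sin θ − e = -11.692441 − 20 = -31.692441
x = r cos θ + √(L² − h²) = 2.699413 + √(31329.0 − 1004.4108) = 2.699413 + 174.139568 = 176.838981

176.8390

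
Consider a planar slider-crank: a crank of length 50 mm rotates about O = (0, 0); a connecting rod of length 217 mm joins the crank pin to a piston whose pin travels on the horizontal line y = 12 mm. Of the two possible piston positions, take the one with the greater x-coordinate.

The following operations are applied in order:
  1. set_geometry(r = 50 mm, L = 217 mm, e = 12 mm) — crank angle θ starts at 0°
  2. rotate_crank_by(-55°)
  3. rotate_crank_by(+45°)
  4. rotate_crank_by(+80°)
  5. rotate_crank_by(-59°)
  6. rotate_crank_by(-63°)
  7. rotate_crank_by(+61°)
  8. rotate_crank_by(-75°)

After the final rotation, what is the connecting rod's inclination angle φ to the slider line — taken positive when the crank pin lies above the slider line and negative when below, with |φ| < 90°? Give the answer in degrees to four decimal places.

set_geometry: r = 50 mm, L = 217 mm, e = 12 mm; θ ← 0°
rotate_crank_by(-55°): θ ← 0° -55° = -55°
rotate_crank_by(+45°): θ ← -55° +45° = -10°
rotate_crank_by(+80°): θ ← -10° +80° = 70°
rotate_crank_by(-59°): θ ← 70° -59° = 11°
rotate_crank_by(-63°): θ ← 11° -63° = -52°
rotate_crank_by(+61°): θ ← -52° +61° = 9°
rotate_crank_by(-75°): θ ← 9° -75° = -66°
crank pin P = (r cos θ, r sin θ) = (20.336832, -45.677273)
h = r sin θ − e = -45.677273 − 12 = -57.677273
sin φ = h / L = -57.677273 / 217 = -0.26579388
φ = arcsin(-0.26579388) = -15.414131°

-15.4141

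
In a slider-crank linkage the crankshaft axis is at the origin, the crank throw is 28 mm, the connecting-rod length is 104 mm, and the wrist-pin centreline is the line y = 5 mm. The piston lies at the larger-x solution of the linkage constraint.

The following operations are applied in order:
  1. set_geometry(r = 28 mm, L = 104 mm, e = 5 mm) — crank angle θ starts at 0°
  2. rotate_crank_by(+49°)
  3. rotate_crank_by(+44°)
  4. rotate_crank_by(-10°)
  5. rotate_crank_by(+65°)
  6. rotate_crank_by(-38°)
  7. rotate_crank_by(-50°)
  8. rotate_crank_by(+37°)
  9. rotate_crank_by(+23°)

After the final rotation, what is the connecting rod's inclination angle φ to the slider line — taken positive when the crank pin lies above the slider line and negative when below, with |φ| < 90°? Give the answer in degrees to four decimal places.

10.6660

set_geometry: r = 28 mm, L = 104 mm, e = 5 mm; θ ← 0°
rotate_crank_by(+49°): θ ← 0° +49° = 49°
rotate_crank_by(+44°): θ ← 49° +44° = 93°
rotate_crank_by(-10°): θ ← 93° -10° = 83°
rotate_crank_by(+65°): θ ← 83° +65° = 148°
rotate_crank_by(-38°): θ ← 148° -38° = 110°
rotate_crank_by(-50°): θ ← 110° -50° = 60°
rotate_crank_by(+37°): θ ← 60° +37° = 97°
rotate_crank_by(+23°): θ ← 97° +23° = 120°
crank pin P = (r cos θ, r sin θ) = (-14.000000, 24.248711)
h = r sin θ − e = 24.248711 − 5 = 19.248711
sin φ = h / L = 19.248711 / 104 = 0.18508376
φ = arcsin(0.18508376) = 10.666016°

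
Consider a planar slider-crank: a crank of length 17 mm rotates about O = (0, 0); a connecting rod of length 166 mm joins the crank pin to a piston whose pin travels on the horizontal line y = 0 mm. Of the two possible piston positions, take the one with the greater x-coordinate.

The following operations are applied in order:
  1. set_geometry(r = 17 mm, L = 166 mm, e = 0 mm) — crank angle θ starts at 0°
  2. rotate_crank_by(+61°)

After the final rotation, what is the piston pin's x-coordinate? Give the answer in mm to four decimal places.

173.5745

set_geometry: r = 17 mm, L = 166 mm, e = 0 mm; θ ← 0°
rotate_crank_by(+61°): θ ← 0° +61° = 61°
crank pin P = (r cos θ, r sin θ) = (8.241764, 14.868535)
h = r sin θ − e = 14.868535 − 0 = 14.868535
x = r cos θ + √(L² − h²) = 8.241764 + √(27556.0 − 221.0733) = 8.241764 + 165.332776 = 173.574539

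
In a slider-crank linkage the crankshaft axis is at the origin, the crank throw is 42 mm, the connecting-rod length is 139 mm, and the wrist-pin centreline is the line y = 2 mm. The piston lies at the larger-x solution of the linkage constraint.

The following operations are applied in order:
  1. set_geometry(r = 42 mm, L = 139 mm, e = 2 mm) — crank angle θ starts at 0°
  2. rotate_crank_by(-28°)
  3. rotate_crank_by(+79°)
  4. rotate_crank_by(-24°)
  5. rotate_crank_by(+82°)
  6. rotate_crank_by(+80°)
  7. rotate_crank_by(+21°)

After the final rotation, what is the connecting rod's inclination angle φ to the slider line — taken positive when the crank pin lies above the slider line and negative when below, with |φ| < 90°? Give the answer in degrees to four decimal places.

-9.5244

set_geometry: r = 42 mm, L = 139 mm, e = 2 mm; θ ← 0°
rotate_crank_by(-28°): θ ← 0° -28° = -28°
rotate_crank_by(+79°): θ ← -28° +79° = 51°
rotate_crank_by(-24°): θ ← 51° -24° = 27°
rotate_crank_by(+82°): θ ← 27° +82° = 109°
rotate_crank_by(+80°): θ ← 109° +80° = 189°
rotate_crank_by(+21°): θ ← 189° +21° = 210°
crank pin P = (r cos θ, r sin θ) = (-36.373067, -21.000000)
h = r sin θ − e = -21.000000 − 2 = -23.000000
sin φ = h / L = -23.000000 / 139 = -0.16546763
φ = arcsin(-0.16546763) = -9.524401°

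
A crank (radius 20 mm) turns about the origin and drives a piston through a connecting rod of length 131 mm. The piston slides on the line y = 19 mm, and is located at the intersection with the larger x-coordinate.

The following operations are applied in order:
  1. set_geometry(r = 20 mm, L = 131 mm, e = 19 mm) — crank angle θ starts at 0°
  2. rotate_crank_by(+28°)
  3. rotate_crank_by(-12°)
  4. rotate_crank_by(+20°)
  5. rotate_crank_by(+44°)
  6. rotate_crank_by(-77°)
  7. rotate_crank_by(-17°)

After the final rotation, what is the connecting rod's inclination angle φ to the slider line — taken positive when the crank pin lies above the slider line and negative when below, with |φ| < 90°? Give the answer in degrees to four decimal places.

set_geometry: r = 20 mm, L = 131 mm, e = 19 mm; θ ← 0°
rotate_crank_by(+28°): θ ← 0° +28° = 28°
rotate_crank_by(-12°): θ ← 28° -12° = 16°
rotate_crank_by(+20°): θ ← 16° +20° = 36°
rotate_crank_by(+44°): θ ← 36° +44° = 80°
rotate_crank_by(-77°): θ ← 80° -77° = 3°
rotate_crank_by(-17°): θ ← 3° -17° = -14°
crank pin P = (r cos θ, r sin θ) = (19.405915, -4.838438)
h = r sin θ − e = -4.838438 − 19 = -23.838438
sin φ = h / L = -23.838438 / 131 = -0.18197281
φ = arcsin(-0.18197281) = -10.484691°

-10.4847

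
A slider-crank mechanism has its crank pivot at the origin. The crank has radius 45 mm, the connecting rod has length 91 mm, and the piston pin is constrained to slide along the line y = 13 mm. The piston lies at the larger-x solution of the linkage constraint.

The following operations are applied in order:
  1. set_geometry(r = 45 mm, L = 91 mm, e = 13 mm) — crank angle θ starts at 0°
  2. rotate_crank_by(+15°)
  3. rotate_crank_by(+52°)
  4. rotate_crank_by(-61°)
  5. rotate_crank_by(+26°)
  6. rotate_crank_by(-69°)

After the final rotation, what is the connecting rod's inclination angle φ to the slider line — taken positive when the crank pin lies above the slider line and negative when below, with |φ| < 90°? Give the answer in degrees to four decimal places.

set_geometry: r = 45 mm, L = 91 mm, e = 13 mm; θ ← 0°
rotate_crank_by(+15°): θ ← 0° +15° = 15°
rotate_crank_by(+52°): θ ← 15° +52° = 67°
rotate_crank_by(-61°): θ ← 67° -61° = 6°
rotate_crank_by(+26°): θ ← 6° +26° = 32°
rotate_crank_by(-69°): θ ← 32° -69° = -37°
crank pin P = (r cos θ, r sin θ) = (35.938598, -27.081676)
h = r sin θ − e = -27.081676 − 13 = -40.081676
sin φ = h / L = -40.081676 / 91 = -0.44045798
φ = arcsin(-0.44045798) = -26.133106°

-26.1331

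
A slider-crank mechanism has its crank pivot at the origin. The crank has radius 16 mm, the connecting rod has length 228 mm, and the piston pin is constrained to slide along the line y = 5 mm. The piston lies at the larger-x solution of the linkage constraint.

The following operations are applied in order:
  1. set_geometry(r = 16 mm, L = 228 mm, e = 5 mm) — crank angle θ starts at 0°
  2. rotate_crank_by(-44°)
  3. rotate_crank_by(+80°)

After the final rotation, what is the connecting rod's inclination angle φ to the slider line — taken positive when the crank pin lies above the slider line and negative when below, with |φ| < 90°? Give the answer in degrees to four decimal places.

set_geometry: r = 16 mm, L = 228 mm, e = 5 mm; θ ← 0°
rotate_crank_by(-44°): θ ← 0° -44° = -44°
rotate_crank_by(+80°): θ ← -44° +80° = 36°
crank pin P = (r cos θ, r sin θ) = (12.944272, 9.404564)
h = r sin θ − e = 9.404564 − 5 = 4.404564
sin φ = h / L = 4.404564 / 228 = 0.01931826
φ = arcsin(0.01931826) = 1.106924°

1.1069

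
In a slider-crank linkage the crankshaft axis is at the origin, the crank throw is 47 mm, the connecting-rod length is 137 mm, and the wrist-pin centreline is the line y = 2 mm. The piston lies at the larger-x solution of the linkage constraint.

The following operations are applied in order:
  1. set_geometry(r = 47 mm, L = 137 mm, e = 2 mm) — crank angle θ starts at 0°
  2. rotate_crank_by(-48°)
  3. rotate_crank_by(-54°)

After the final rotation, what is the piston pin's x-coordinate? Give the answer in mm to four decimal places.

118.5543

set_geometry: r = 47 mm, L = 137 mm, e = 2 mm; θ ← 0°
rotate_crank_by(-48°): θ ← 0° -48° = -48°
rotate_crank_by(-54°): θ ← -48° -54° = -102°
crank pin P = (r cos θ, r sin θ) = (-9.771849, -45.972937)
h = r sin θ − e = -45.972937 − 2 = -47.972937
x = r cos θ + √(L² − h²) = -9.771849 + √(18769.0 − 2301.4027) = -9.771849 + 128.326136 = 118.554287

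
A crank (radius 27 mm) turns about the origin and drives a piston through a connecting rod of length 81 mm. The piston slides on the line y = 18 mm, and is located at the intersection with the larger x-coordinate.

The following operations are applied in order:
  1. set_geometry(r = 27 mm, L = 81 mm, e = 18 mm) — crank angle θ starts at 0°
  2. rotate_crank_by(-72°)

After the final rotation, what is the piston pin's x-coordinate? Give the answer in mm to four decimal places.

76.5577

set_geometry: r = 27 mm, L = 81 mm, e = 18 mm; θ ← 0°
rotate_crank_by(-72°): θ ← 0° -72° = -72°
crank pin P = (r cos θ, r sin θ) = (8.343459, -25.678526)
h = r sin θ − e = -25.678526 − 18 = -43.678526
x = r cos θ + √(L² − h²) = 8.343459 + √(6561.0 − 1907.8136) = 8.343459 + 68.214268 = 76.557727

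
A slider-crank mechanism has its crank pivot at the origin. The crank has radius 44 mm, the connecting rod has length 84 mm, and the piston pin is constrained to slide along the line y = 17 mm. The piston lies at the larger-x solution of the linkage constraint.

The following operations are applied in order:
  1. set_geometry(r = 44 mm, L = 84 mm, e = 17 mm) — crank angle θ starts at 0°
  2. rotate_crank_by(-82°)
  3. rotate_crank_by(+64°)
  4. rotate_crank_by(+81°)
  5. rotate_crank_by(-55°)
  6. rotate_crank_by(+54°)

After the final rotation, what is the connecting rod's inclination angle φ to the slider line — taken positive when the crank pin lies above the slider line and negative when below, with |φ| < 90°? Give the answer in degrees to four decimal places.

set_geometry: r = 44 mm, L = 84 mm, e = 17 mm; θ ← 0°
rotate_crank_by(-82°): θ ← 0° -82° = -82°
rotate_crank_by(+64°): θ ← -82° +64° = -18°
rotate_crank_by(+81°): θ ← -18° +81° = 63°
rotate_crank_by(-55°): θ ← 63° -55° = 8°
rotate_crank_by(+54°): θ ← 8° +54° = 62°
crank pin P = (r cos θ, r sin θ) = (20.656749, 38.849694)
h = r sin θ − e = 38.849694 − 17 = 21.849694
sin φ = h / L = 21.849694 / 84 = 0.26011541
φ = arcsin(0.26011541) = 15.076910°

15.0769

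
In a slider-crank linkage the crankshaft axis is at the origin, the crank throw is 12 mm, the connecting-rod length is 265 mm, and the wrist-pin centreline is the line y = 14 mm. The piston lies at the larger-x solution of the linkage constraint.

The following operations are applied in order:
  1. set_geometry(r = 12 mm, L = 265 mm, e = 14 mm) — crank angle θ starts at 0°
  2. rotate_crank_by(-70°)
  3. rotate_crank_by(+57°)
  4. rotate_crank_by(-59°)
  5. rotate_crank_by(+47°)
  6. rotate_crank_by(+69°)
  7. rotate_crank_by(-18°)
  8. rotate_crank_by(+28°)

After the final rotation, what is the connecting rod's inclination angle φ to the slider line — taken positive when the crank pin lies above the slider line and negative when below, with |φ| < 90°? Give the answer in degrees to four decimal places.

set_geometry: r = 12 mm, L = 265 mm, e = 14 mm; θ ← 0°
rotate_crank_by(-70°): θ ← 0° -70° = -70°
rotate_crank_by(+57°): θ ← -70° +57° = -13°
rotate_crank_by(-59°): θ ← -13° -59° = -72°
rotate_crank_by(+47°): θ ← -72° +47° = -25°
rotate_crank_by(+69°): θ ← -25° +69° = 44°
rotate_crank_by(-18°): θ ← 44° -18° = 26°
rotate_crank_by(+28°): θ ← 26° +28° = 54°
crank pin P = (r cos θ, r sin θ) = (7.053423, 9.708204)
h = r sin θ − e = 9.708204 − 14 = -4.291796
sin φ = h / L = -4.291796 / 265 = -0.01619546
φ = arcsin(-0.01619546) = -0.927972°

-0.9280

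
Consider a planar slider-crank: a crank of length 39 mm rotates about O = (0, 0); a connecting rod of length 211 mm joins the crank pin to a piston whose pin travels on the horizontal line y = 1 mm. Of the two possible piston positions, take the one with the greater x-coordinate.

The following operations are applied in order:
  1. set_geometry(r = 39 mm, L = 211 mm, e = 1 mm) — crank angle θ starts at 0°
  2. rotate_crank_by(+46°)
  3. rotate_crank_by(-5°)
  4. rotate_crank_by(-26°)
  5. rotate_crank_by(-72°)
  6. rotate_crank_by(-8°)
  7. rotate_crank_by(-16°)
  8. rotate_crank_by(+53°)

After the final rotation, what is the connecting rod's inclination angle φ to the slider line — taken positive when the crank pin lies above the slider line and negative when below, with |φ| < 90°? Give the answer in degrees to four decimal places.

-5.2507

set_geometry: r = 39 mm, L = 211 mm, e = 1 mm; θ ← 0°
rotate_crank_by(+46°): θ ← 0° +46° = 46°
rotate_crank_by(-5°): θ ← 46° -5° = 41°
rotate_crank_by(-26°): θ ← 41° -26° = 15°
rotate_crank_by(-72°): θ ← 15° -72° = -57°
rotate_crank_by(-8°): θ ← -57° -8° = -65°
rotate_crank_by(-16°): θ ← -65° -16° = -81°
rotate_crank_by(+53°): θ ← -81° +53° = -28°
crank pin P = (r cos θ, r sin θ) = (34.434956, -18.309391)
h = r sin θ − e = -18.309391 − 1 = -19.309391
sin φ = h / L = -19.309391 / 211 = -0.09151370
φ = arcsin(-0.09151370) = -5.250695°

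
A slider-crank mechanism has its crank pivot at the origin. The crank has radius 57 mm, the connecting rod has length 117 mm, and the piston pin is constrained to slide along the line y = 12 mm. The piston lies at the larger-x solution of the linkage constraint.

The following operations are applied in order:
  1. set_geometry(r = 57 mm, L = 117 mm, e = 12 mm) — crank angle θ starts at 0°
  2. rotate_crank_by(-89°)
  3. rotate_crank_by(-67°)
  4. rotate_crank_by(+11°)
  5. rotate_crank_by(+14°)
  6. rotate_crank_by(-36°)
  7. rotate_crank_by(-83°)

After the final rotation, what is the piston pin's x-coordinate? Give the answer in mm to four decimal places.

set_geometry: r = 57 mm, L = 117 mm, e = 12 mm; θ ← 0°
rotate_crank_by(-89°): θ ← 0° -89° = -89°
rotate_crank_by(-67°): θ ← -89° -67° = -156°
rotate_crank_by(+11°): θ ← -156° +11° = -145°
rotate_crank_by(+14°): θ ← -145° +14° = -131°
rotate_crank_by(-36°): θ ← -131° -36° = -167°
rotate_crank_by(-83°): θ ← -167° -83° = -250°
crank pin P = (r cos θ, r sin θ) = (-19.495148, 53.562479)
h = r sin θ − e = 53.562479 − 12 = 41.562479
x = r cos θ + √(L² − h²) = -19.495148 + √(13689.0 − 1727.4397) = -19.495148 + 109.368918 = 89.873770

89.8738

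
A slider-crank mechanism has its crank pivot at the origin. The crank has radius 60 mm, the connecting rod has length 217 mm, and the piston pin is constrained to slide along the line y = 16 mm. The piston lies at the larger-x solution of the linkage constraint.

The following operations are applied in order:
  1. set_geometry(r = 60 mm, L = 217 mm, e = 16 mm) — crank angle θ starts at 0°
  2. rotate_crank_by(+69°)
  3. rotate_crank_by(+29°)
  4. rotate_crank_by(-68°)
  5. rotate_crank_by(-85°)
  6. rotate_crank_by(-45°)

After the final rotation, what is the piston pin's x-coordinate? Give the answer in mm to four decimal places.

set_geometry: r = 60 mm, L = 217 mm, e = 16 mm; θ ← 0°
rotate_crank_by(+69°): θ ← 0° +69° = 69°
rotate_crank_by(+29°): θ ← 69° +29° = 98°
rotate_crank_by(-68°): θ ← 98° -68° = 30°
rotate_crank_by(-85°): θ ← 30° -85° = -55°
rotate_crank_by(-45°): θ ← -55° -45° = -100°
crank pin P = (r cos θ, r sin θ) = (-10.418891, -59.088465)
h = r sin θ − e = -59.088465 − 16 = -75.088465
x = r cos θ + √(L² − h²) = -10.418891 + √(47089.0 − 5638.2776) = -10.418891 + 203.594505 = 193.175614

193.1756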